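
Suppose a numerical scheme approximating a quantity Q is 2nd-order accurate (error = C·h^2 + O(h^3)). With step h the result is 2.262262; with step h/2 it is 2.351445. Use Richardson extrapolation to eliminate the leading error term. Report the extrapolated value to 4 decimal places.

Extrapolated value = (4·A(h/2) − A(h)) / (4 − 1)
= (4·2.351445 − 2.262262) / 3
= 7.143518 / 3 = 2.381173

2.3812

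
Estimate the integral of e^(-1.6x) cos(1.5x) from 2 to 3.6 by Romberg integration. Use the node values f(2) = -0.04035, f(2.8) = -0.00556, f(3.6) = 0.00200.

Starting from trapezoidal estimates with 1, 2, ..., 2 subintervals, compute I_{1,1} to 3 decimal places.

-0.016

I_{0,0} (trapezoid, 1 panel, h=1.6000): -0.03068
I_{1,0} (trapezoid, 2 panels, h=0.8000): -0.01979
I_{1,1} = -0.01979 + (-0.01979 − (-0.03068))/3 = -0.01616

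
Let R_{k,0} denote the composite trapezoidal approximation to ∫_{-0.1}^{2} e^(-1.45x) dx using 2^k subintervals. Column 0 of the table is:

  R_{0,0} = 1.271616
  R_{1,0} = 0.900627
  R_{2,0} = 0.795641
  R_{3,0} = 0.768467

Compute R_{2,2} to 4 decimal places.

0.7596

Richardson extrapolation on the trapezoidal column (denominator 4−1=3):
R_{1,1} = (4·0.900627 − 1.271616) / 3 = 0.776964
R_{2,1} = (4·0.795641 − 0.900627) / 3 = 0.760646
R_{2,2} = (16·0.760646 − 0.776964) / 15 = 0.759558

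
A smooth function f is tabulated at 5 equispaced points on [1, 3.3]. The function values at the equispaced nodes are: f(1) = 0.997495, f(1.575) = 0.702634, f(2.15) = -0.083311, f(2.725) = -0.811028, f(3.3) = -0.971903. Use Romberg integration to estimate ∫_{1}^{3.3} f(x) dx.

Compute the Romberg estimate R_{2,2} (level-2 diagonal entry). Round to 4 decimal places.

-0.1096

R_{0,0} (trapezoid, 1 panel, h=2.3000): 0.029431
R_{1,0} (trapezoid, 2 panels, h=1.1500): -0.081092
R_{2,0} (trapezoid, 4 panels, h=0.5750): -0.102873
R_{1,1} = -0.081092 + (-0.081092 − 0.029431)/3 = -0.117933
R_{2,1} = -0.102873 + (-0.102873 − (-0.081092))/3 = -0.110133
R_{2,2} = -0.110133 + (-0.110133 − (-0.117933))/15 = -0.109613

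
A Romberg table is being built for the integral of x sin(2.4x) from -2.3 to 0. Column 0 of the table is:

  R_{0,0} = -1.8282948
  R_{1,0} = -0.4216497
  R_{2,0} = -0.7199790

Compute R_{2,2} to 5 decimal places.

-0.87720

Richardson extrapolation on the trapezoidal column (denominator 4−1=3):
R_{1,1} = -0.4216497 + (-0.4216497 − (-1.8282948))/3 = 0.0472320
R_{2,1} = (4·(-0.7199790) − (-0.4216497)) / 3 = -0.8194221
R_{2,2} = -0.8194221 + (-0.8194221 − 0.0472320)/15 = -0.8771990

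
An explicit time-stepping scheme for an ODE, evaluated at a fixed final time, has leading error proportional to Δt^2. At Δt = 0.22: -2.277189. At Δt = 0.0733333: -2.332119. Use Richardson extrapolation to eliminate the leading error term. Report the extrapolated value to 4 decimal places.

-2.3390

The leading error scales as Δt^2; refining by a factor of 3 reduces it by 3^2 = 9.
Extrapolated value = (9·A(Δt/3) − A(Δt)) / (9 − 1)
= (9·(-2.332119) − (-2.277189)) / 8
= -18.711882 / 8 = -2.338985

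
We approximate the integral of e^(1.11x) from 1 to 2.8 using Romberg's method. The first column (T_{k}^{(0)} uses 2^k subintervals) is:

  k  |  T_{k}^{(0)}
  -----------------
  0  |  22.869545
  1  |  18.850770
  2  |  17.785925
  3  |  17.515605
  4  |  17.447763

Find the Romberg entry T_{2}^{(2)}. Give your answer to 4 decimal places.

Richardson extrapolation on the trapezoidal column (denominator 4−1=3):
T_{1}^{(1)} = 18.850770 + (18.850770 − 22.869545)/3 = 17.511178
T_{2}^{(1)} = (4·17.785925 − 18.850770) / 3 = 17.430977
T_{2}^{(2)} = 17.430977 + (17.430977 − 17.511178)/15 = 17.425630

17.4256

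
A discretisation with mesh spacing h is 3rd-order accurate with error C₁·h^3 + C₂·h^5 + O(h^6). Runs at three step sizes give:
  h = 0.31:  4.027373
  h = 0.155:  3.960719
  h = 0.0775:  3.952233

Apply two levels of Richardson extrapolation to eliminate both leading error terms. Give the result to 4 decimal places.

First eliminate the h^3 term (factor 2^3 = 8):
  B₁ = (8·3.960719 − 4.027373)/7 = 3.951197
  B₂ = (8·3.952233 − 3.960719)/7 = 3.951021
Then eliminate the h^5 term (factor 2^5 = 32):
  (32·3.951021 − 3.951197)/31 = 3.951015

3.9510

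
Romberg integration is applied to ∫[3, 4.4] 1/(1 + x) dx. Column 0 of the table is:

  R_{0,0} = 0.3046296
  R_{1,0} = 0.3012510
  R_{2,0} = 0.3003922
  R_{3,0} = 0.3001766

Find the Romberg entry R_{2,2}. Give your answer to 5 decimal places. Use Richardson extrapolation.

Richardson extrapolation on the trapezoidal column (denominator 4−1=3):
R_{1,1} = 0.3012510 + (0.3012510 − 0.3046296)/3 = 0.3001248
R_{2,1} = 0.3003922 + (0.3003922 − 0.3012510)/3 = 0.3001059
R_{2,2} = (16·0.3001059 − 0.3001248) / 15 = 0.3001046

0.30010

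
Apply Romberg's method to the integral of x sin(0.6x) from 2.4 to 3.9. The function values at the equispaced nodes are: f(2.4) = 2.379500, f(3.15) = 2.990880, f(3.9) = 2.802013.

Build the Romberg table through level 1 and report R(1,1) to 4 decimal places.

4.2863

R(0,0) (trapezoid, 1 panel, h=1.5000): 3.886135
R(1,0) (trapezoid, 2 panels, h=0.7500): 4.186227
R(1,1) = 4.186227 + (4.186227 − 3.886135)/3 = 4.286258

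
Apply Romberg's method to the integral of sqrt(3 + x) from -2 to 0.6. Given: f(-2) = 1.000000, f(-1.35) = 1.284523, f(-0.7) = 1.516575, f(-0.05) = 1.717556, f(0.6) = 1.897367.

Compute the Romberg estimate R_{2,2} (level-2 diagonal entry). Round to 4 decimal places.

R_{0,0} (trapezoid, 1 panel, h=2.6000): 3.766577
R_{1,0} (trapezoid, 2 panels, h=1.3000): 3.854836
R_{2,0} (trapezoid, 4 panels, h=0.6500): 3.878769
R_{1,1} = 3.854836 + (3.854836 − 3.766577)/3 = 3.884256
R_{2,1} = 3.878769 + (3.878769 − 3.854836)/3 = 3.886747
R_{2,2} = 3.886747 + (3.886747 − 3.884256)/15 = 3.886913

3.8869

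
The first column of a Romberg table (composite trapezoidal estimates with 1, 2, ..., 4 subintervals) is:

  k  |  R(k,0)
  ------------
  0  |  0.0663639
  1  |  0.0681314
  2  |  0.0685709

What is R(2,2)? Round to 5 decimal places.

Richardson extrapolation on the trapezoidal column (denominator 4−1=3):
R(1,1) = (4·0.0681314 − 0.0663639) / 3 = 0.0687206
R(2,1) = 0.0685709 + (0.0685709 − 0.0681314)/3 = 0.0687174
R(2,2) = (16·0.0687174 − 0.0687206) / 15 = 0.0687172

0.06872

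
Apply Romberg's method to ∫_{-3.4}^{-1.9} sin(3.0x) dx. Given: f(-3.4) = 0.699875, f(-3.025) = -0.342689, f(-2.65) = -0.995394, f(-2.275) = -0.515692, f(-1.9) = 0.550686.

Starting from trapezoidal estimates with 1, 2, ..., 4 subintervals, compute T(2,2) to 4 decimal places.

T(0,0) (trapezoid, 1 panel, h=1.5000): 0.937921
T(1,0) (trapezoid, 2 panels, h=0.7500): -0.277585
T(2,0) (trapezoid, 4 panels, h=0.3750): -0.460685
T(1,1) = -0.277585 + (-0.277585 − 0.937921)/3 = -0.682754
T(2,1) = -0.460685 + (-0.460685 − (-0.277585))/3 = -0.521718
T(2,2) = -0.521718 + (-0.521718 − (-0.682754))/15 = -0.510982

-0.5110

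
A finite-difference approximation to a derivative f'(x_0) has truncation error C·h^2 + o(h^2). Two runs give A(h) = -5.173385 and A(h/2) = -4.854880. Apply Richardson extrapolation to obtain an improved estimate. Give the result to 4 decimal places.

-4.7487

Extrapolated value = (4·A(h/2) − A(h)) / (4 − 1)
= (4·(-4.854880) − (-5.173385)) / 3
= -14.246135 / 3 = -4.748712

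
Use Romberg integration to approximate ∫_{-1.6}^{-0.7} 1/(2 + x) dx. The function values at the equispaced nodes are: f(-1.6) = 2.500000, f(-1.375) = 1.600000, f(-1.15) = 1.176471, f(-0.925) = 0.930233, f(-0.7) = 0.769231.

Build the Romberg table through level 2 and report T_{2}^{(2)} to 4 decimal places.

1.1797

T_{0}^{(0)} (trapezoid, 1 panel, h=0.9000): 1.471154
T_{1}^{(0)} (trapezoid, 2 panels, h=0.4500): 1.264989
T_{2}^{(0)} (trapezoid, 4 panels, h=0.2250): 1.201797
T_{1}^{(1)} = 1.264989 + (1.264989 − 1.471154)/3 = 1.196267
T_{2}^{(1)} = 1.201797 + (1.201797 − 1.264989)/3 = 1.180733
T_{2}^{(2)} = 1.180733 + (1.180733 − 1.196267)/15 = 1.179697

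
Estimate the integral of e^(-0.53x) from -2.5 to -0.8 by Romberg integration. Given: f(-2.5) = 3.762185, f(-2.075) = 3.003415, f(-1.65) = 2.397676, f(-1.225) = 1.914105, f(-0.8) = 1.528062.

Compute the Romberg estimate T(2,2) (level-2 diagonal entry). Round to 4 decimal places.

4.2153

T(0,0) (trapezoid, 1 panel, h=1.7000): 4.496710
T(1,0) (trapezoid, 2 panels, h=0.8500): 4.286380
T(2,0) (trapezoid, 4 panels, h=0.4250): 4.233136
T(1,1) = 4.286380 + (4.286380 − 4.496710)/3 = 4.216270
T(2,1) = 4.233136 + (4.233136 − 4.286380)/3 = 4.215388
T(2,2) = 4.215388 + (4.215388 − 4.216270)/15 = 4.215329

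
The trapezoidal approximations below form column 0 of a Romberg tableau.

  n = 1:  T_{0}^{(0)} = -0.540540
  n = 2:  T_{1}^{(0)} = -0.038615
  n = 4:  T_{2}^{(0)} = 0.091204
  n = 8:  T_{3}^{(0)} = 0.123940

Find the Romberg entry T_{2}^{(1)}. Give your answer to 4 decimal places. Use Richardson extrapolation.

0.1345

Richardson extrapolation on the trapezoidal column (denominator 4−1=3):
T_{2}^{(1)} = (4·0.091204 − (-0.038615)) / 3 = 0.134477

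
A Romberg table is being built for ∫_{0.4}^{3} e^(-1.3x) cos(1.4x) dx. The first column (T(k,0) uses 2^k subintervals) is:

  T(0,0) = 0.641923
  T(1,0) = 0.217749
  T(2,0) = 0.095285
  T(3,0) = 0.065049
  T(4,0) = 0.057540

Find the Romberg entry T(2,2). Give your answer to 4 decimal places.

T(1,1) = 0.217749 + (0.217749 − 0.641923)/3 = 0.076358
T(2,1) = 0.095285 + (0.095285 − 0.217749)/3 = 0.054464
T(2,2) = (16·0.054464 − 0.076358) / 15 = 0.053004

0.0530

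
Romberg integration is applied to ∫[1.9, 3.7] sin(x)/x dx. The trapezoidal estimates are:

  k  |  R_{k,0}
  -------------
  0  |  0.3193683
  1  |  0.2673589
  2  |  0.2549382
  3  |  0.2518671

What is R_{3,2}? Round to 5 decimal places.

R_{2,1} = 0.2549382 + (0.2549382 − 0.2673589)/3 = 0.2507980
R_{3,1} = 0.2518671 + (0.2518671 − 0.2549382)/3 = 0.2508434
R_{3,2} = 0.2508434 + (0.2508434 − 0.2507980)/15 = 0.2508464

0.25085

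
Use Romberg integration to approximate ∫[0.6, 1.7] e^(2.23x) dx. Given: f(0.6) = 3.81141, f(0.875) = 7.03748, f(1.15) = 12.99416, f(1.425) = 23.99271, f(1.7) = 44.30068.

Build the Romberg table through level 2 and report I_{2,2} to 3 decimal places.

18.158

I_{0,0} (trapezoid, 1 panel, h=1.1000): 26.46165
I_{1,0} (trapezoid, 2 panels, h=0.5500): 20.37761
I_{2,0} (trapezoid, 4 panels, h=0.2750): 18.72211
I_{1,1} = 20.37761 + (20.37761 − 26.46165)/3 = 18.34960
I_{2,1} = 18.72211 + (18.72211 − 20.37761)/3 = 18.17028
I_{2,2} = 18.17028 + (18.17028 − 18.34960)/15 = 18.15833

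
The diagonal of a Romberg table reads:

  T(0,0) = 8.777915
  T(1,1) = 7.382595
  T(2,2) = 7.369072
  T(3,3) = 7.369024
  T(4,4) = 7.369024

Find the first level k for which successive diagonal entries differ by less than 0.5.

|T(1,1) − T(0,0)| = 1.395320 ≥ 0.5
|T(2,2) − T(1,1)| = 0.013523 < 0.5

k = 2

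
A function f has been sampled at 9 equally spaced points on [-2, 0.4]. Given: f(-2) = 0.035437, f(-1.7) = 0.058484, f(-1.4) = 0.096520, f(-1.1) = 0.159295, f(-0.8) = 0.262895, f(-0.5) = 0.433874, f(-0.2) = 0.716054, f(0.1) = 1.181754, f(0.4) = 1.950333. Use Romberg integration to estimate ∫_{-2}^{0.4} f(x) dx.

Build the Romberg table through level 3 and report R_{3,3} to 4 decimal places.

R_{0,0} (trapezoid, 1 panel, h=2.4000): 2.382924
R_{1,0} (trapezoid, 2 panels, h=1.2000): 1.506936
R_{2,0} (trapezoid, 4 panels, h=0.6000): 1.241012
R_{3,0} (trapezoid, 8 panels, h=0.3000): 1.170528
R_{1,1} = 1.506936 + (1.506936 − 2.382924)/3 = 1.214940
R_{2,1} = 1.241012 + (1.241012 − 1.506936)/3 = 1.152371
R_{3,1} = 1.170528 + (1.170528 − 1.241012)/3 = 1.147033
R_{2,2} = 1.152371 + (1.152371 − 1.214940)/15 = 1.148200
R_{3,2} = 1.147033 + (1.147033 − 1.152371)/15 = 1.146677
R_{3,3} = 1.146677 + (1.146677 − 1.148200)/63 = 1.146653

1.1467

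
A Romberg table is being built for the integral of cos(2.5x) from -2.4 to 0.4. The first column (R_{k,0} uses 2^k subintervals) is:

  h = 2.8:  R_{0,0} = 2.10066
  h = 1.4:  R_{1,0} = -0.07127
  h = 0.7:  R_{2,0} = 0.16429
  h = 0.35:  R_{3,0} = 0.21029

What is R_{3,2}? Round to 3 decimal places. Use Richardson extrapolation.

0.224

Richardson extrapolation on the trapezoidal column (denominator 4−1=3):
R_{2,1} = 0.16429 + (0.16429 − (-0.07127))/3 = 0.24281
R_{3,1} = (4·0.21029 − 0.16429) / 3 = 0.22562
R_{3,2} = 0.22562 + (0.22562 − 0.24281)/15 = 0.22447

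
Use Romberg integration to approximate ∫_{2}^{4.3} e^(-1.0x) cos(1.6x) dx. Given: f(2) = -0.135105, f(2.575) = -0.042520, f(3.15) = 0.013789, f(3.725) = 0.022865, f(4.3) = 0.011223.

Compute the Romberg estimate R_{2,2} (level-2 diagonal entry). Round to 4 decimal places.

-0.0340

R_{0,0} (trapezoid, 1 panel, h=2.3000): -0.142464
R_{1,0} (trapezoid, 2 panels, h=1.1500): -0.055375
R_{2,0} (trapezoid, 4 panels, h=0.5750): -0.038989
R_{1,1} = -0.055375 + (-0.055375 − (-0.142464))/3 = -0.026345
R_{2,1} = -0.038989 + (-0.038989 − (-0.055375))/3 = -0.033527
R_{2,2} = -0.033527 + (-0.033527 − (-0.026345))/15 = -0.034006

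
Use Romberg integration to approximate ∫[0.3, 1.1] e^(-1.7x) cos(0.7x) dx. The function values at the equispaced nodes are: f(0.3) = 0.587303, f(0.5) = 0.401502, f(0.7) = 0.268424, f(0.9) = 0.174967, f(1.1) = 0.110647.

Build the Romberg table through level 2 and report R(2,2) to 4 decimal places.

0.2360

R(0,0) (trapezoid, 1 panel, h=0.8000): 0.279180
R(1,0) (trapezoid, 2 panels, h=0.4000): 0.246960
R(2,0) (trapezoid, 4 panels, h=0.2000): 0.238774
R(1,1) = 0.246960 + (0.246960 − 0.279180)/3 = 0.236220
R(2,1) = 0.238774 + (0.238774 − 0.246960)/3 = 0.236045
R(2,2) = 0.236045 + (0.236045 − 0.236220)/15 = 0.236033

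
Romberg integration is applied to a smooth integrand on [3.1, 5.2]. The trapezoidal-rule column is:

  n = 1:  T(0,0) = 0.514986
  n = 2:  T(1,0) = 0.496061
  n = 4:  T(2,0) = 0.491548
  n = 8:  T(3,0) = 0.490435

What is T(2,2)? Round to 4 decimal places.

T(1,1) = (4·0.496061 − 0.514986) / 3 = 0.489753
T(2,1) = 0.491548 + (0.491548 − 0.496061)/3 = 0.490044
T(2,2) = 0.490044 + (0.490044 − 0.489753)/15 = 0.490063

0.4901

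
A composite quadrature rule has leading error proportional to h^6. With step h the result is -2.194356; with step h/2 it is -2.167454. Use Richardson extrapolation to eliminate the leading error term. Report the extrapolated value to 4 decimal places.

-2.1670

The leading error scales as h^6; refining by a factor of 2 reduces it by 2^6 = 64.
Extrapolated value = (64·A(h/2) − A(h)) / (64 − 1)
= (64·(-2.167454) − (-2.194356)) / 63
= -136.522700 / 63 = -2.167027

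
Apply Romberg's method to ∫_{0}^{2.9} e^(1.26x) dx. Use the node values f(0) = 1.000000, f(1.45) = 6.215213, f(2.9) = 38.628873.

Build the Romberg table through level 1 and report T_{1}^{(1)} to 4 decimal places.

T_{0}^{(0)} (trapezoid, 1 panel, h=2.9000): 57.461866
T_{1}^{(0)} (trapezoid, 2 panels, h=1.4500): 37.742992
T_{1}^{(1)} = 37.742992 + (37.742992 − 57.461866)/3 = 31.170034

31.1700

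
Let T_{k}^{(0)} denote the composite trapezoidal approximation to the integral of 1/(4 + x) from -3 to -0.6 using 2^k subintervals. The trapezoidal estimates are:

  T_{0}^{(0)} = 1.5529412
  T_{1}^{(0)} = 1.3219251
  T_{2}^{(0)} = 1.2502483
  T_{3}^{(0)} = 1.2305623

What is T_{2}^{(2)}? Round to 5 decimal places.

Richardson extrapolation on the trapezoidal column (denominator 4−1=3):
T_{1}^{(1)} = (4·1.3219251 − 1.5529412) / 3 = 1.2449197
T_{2}^{(1)} = 1.2502483 + (1.2502483 − 1.3219251)/3 = 1.2263560
T_{2}^{(2)} = (16·1.2263560 − 1.2449197) / 15 = 1.2251184

1.22512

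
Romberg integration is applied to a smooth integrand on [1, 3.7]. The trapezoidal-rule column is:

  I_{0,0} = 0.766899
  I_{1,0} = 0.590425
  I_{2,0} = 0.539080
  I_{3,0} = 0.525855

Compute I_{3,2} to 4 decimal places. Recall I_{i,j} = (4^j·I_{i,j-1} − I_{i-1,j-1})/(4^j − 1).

0.5214

Richardson extrapolation on the trapezoidal column (denominator 4−1=3):
I_{2,1} = (4·0.539080 − 0.590425) / 3 = 0.521965
I_{3,1} = (4·0.525855 − 0.539080) / 3 = 0.521447
I_{3,2} = 0.521447 + (0.521447 − 0.521965)/15 = 0.521412
(Column j=1 coincides with Simpson's rule on the same nodes.)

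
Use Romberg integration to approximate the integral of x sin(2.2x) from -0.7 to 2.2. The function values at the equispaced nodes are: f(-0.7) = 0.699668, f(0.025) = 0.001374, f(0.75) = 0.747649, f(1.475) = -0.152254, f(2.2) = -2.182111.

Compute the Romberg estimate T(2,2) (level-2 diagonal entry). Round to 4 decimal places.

-0.2009

T(0,0) (trapezoid, 1 panel, h=2.9000): -2.149542
T(1,0) (trapezoid, 2 panels, h=1.4500): 0.009320
T(2,0) (trapezoid, 4 panels, h=0.7250): -0.104728
T(1,1) = 0.009320 + (0.009320 − (-2.149542))/3 = 0.728941
T(2,1) = -0.104728 + (-0.104728 − 0.009320)/3 = -0.142744
T(2,2) = -0.142744 + (-0.142744 − 0.728941)/15 = -0.200856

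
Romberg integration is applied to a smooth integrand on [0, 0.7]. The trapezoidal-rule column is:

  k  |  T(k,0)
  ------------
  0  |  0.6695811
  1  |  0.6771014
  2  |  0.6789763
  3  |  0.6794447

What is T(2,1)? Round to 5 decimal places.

T(2,1) = (4·0.6789763 − 0.6771014) / 3 = 0.6796013

0.67960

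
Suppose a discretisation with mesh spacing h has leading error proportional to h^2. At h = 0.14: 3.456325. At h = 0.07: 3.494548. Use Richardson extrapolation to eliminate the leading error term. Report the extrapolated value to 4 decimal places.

3.5073

Extrapolated value = (4·A(h/2) − A(h)) / (4 − 1)
= (4·3.494548 − 3.456325) / 3
= 10.521867 / 3 = 3.507289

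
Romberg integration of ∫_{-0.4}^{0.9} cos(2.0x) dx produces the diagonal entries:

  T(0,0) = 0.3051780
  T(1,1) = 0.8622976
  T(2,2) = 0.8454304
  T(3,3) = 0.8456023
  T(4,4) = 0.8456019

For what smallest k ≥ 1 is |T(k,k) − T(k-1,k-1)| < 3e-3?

k = 3

|T(1,1) − T(0,0)| = 0.5571196 ≥ 3e-3
|T(2,2) − T(1,1)| = 0.0168672 ≥ 3e-3
|T(3,3) − T(2,2)| = 0.0001719 < 3e-3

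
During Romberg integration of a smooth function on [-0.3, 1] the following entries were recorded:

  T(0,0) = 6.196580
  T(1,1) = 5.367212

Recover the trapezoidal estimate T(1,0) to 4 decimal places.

From T(1,1) = (4·T(1,0) − T(0,0))/3, solve for T(1,0):
4·T(1,0) = 3·5.367212 + 6.196580 = 22.298216
T(1,0) = 5.574554

5.5746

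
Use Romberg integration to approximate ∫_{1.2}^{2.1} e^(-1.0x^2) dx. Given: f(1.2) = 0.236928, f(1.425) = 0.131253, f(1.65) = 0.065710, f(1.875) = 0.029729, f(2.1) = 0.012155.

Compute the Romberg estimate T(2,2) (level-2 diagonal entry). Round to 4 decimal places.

0.0768

T(0,0) (trapezoid, 1 panel, h=0.9000): 0.112087
T(1,0) (trapezoid, 2 panels, h=0.4500): 0.085613
T(2,0) (trapezoid, 4 panels, h=0.2250): 0.079028
T(1,1) = 0.085613 + (0.085613 − 0.112087)/3 = 0.076788
T(2,1) = 0.079028 + (0.079028 − 0.085613)/3 = 0.076833
T(2,2) = 0.076833 + (0.076833 − 0.076788)/15 = 0.076836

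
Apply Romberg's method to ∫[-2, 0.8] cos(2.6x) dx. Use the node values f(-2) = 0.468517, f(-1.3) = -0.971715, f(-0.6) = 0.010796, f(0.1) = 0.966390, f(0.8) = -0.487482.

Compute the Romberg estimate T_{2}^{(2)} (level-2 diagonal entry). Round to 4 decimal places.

-0.0054

T_{0}^{(0)} (trapezoid, 1 panel, h=2.8000): -0.026551
T_{1}^{(0)} (trapezoid, 2 panels, h=1.4000): 0.001839
T_{2}^{(0)} (trapezoid, 4 panels, h=0.7000): -0.002808
T_{1}^{(1)} = 0.001839 + (0.001839 − (-0.026551))/3 = 0.011302
T_{2}^{(1)} = -0.002808 + (-0.002808 − 0.001839)/3 = -0.004357
T_{2}^{(2)} = -0.004357 + (-0.004357 − 0.011302)/15 = -0.005401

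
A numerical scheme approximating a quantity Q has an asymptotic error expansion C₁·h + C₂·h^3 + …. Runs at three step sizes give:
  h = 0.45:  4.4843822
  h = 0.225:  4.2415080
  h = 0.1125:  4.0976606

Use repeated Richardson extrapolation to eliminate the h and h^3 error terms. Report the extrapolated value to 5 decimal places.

First eliminate the h term (factor 2^1 = 2):
  B₁ = (2·4.2415080 − 4.4843822)/1 = 3.9986338
  B₂ = (2·4.0976606 − 4.2415080)/1 = 3.9538132
Then eliminate the h^3 term (factor 2^3 = 8):
  (8·3.9538132 − 3.9986338)/7 = 3.9474103

3.94741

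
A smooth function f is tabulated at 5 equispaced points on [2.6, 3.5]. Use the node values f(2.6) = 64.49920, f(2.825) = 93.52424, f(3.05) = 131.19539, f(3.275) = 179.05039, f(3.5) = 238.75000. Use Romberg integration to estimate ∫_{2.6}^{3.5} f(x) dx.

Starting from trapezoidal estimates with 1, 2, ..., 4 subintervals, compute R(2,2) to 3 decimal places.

R(0,0) (trapezoid, 1 panel, h=0.9000): 136.46214
R(1,0) (trapezoid, 2 panels, h=0.4500): 127.26900
R(2,0) (trapezoid, 4 panels, h=0.2250): 124.96379
R(1,1) = 127.26900 + (127.26900 − 136.46214)/3 = 124.20462
R(2,1) = 124.96379 + (124.96379 − 127.26900)/3 = 124.19539
R(2,2) = 124.19539 + (124.19539 − 124.20462)/15 = 124.19477

124.195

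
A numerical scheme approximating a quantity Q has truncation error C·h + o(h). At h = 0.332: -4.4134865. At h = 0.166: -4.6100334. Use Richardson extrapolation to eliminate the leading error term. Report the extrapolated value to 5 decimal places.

The leading error scales as h; refining by a factor of 2 reduces it by 2^1 = 2.
Extrapolated value = (2·A(h/2) − A(h)) / (2 − 1)
= (2·(-4.6100334) − (-4.4134865)) / 1
= -4.8065803 / 1 = -4.8065803

-4.80658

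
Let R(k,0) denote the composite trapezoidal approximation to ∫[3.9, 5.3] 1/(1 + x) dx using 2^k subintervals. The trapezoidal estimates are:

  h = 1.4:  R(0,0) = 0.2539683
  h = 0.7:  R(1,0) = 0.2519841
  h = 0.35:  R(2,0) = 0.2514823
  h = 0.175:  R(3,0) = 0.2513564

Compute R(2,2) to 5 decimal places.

0.25131

Richardson extrapolation on the trapezoidal column (denominator 4−1=3):
R(1,1) = (4·0.2519841 − 0.2539683) / 3 = 0.2513227
R(2,1) = 0.2514823 + (0.2514823 − 0.2519841)/3 = 0.2513150
R(2,2) = 0.2513150 + (0.2513150 − 0.2513227)/15 = 0.2513145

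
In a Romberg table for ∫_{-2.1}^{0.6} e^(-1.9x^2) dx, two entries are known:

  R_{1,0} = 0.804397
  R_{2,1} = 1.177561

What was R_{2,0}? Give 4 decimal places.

1.0843

From R_{2,1} = (4·R_{2,0} − R_{1,0})/3, solve for R_{2,0}:
4·R_{2,0} = 3·1.177561 + 0.804397 = 4.337080
R_{2,0} = 1.084270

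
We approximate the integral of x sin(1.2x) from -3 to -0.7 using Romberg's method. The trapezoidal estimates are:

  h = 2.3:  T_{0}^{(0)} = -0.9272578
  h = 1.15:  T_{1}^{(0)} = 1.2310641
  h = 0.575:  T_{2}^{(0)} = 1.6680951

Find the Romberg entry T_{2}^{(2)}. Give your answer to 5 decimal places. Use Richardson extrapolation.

1.80466

T_{1}^{(1)} = 1.2310641 + (1.2310641 − (-0.9272578))/3 = 1.9505047
T_{2}^{(1)} = (4·1.6680951 − 1.2310641) / 3 = 1.8137721
T_{2}^{(2)} = (16·1.8137721 − 1.9505047) / 15 = 1.8046566
(Column j=1 coincides with Simpson's rule on the same nodes.)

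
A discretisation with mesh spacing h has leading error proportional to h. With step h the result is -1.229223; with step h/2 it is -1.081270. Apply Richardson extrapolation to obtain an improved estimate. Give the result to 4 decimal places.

-0.9333

The leading error scales as h; refining by a factor of 2 reduces it by 2^1 = 2.
Extrapolated value = (2·A(h/2) − A(h)) / (2 − 1)
= (2·(-1.081270) − (-1.229223)) / 1
= -0.933317 / 1 = -0.933317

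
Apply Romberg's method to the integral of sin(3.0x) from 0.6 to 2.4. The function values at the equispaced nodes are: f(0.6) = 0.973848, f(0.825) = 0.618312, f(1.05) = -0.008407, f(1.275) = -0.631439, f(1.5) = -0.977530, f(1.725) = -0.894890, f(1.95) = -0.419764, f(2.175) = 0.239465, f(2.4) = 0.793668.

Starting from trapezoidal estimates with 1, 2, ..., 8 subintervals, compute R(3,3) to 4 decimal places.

R(0,0) (trapezoid, 1 panel, h=1.8000): 1.590764
R(1,0) (trapezoid, 2 panels, h=0.9000): -0.084395
R(2,0) (trapezoid, 4 panels, h=0.4500): -0.234874
R(3,0) (trapezoid, 8 panels, h=0.2250): -0.267861
R(1,1) = -0.084395 + (-0.084395 − 1.590764)/3 = -0.642781
R(2,1) = -0.234874 + (-0.234874 − (-0.084395))/3 = -0.285034
R(3,1) = -0.267861 + (-0.267861 − (-0.234874))/3 = -0.278857
R(2,2) = -0.285034 + (-0.285034 − (-0.642781))/15 = -0.261184
R(3,2) = -0.278857 + (-0.278857 − (-0.285034))/15 = -0.278445
R(3,3) = -0.278445 + (-0.278445 − (-0.261184))/63 = -0.278719

-0.2787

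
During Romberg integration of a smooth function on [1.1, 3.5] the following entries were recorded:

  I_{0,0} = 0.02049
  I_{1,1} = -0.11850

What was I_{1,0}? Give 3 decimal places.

From I_{1,1} = (4·I_{1,0} − I_{0,0})/3, solve for I_{1,0}:
4·I_{1,0} = 3·(-0.11850) + 0.02049 = -0.33501
I_{1,0} = -0.08375

-0.084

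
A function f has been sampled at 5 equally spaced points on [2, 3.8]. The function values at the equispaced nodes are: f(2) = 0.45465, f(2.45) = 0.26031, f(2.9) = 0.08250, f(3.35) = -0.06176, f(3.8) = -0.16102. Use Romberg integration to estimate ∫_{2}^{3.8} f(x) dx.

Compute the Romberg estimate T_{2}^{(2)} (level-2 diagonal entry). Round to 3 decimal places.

0.188

T_{0}^{(0)} (trapezoid, 1 panel, h=1.8000): 0.26427
T_{1}^{(0)} (trapezoid, 2 panels, h=0.9000): 0.20638
T_{2}^{(0)} (trapezoid, 4 panels, h=0.4500): 0.19254
T_{1}^{(1)} = 0.20638 + (0.20638 − 0.26427)/3 = 0.18708
T_{2}^{(1)} = 0.19254 + (0.19254 − 0.20638)/3 = 0.18793
T_{2}^{(2)} = 0.18793 + (0.18793 − 0.18708)/15 = 0.18799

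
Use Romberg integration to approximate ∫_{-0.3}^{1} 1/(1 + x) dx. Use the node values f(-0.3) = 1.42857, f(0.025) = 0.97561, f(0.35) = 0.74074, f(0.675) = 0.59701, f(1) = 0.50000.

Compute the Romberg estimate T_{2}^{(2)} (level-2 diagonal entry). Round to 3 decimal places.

1.050

T_{0}^{(0)} (trapezoid, 1 panel, h=1.3000): 1.25357
T_{1}^{(0)} (trapezoid, 2 panels, h=0.6500): 1.10827
T_{2}^{(0)} (trapezoid, 4 panels, h=0.3250): 1.06523
T_{1}^{(1)} = 1.10827 + (1.10827 − 1.25357)/3 = 1.05984
T_{2}^{(1)} = 1.06523 + (1.06523 − 1.10827)/3 = 1.05088
T_{2}^{(2)} = 1.05088 + (1.05088 − 1.05984)/15 = 1.05028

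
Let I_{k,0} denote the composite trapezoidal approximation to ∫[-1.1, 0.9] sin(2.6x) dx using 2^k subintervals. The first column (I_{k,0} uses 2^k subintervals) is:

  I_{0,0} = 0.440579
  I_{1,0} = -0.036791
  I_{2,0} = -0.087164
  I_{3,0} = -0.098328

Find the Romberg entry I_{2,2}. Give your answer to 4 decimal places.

Richardson extrapolation on the trapezoidal column (denominator 4−1=3):
I_{1,1} = (4·(-0.036791) − 0.440579) / 3 = -0.195914
I_{2,1} = -0.087164 + (-0.087164 − (-0.036791))/3 = -0.103955
I_{2,2} = -0.103955 + (-0.103955 − (-0.195914))/15 = -0.097824

-0.0978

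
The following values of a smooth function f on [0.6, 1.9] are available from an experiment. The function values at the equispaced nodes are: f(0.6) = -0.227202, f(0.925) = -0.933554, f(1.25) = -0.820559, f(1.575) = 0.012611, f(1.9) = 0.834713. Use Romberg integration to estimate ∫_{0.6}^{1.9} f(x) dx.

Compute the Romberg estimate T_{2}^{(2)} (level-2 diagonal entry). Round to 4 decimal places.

T_{0}^{(0)} (trapezoid, 1 panel, h=1.3000): 0.394882
T_{1}^{(0)} (trapezoid, 2 panels, h=0.6500): -0.335922
T_{2}^{(0)} (trapezoid, 4 panels, h=0.3250): -0.467268
T_{1}^{(1)} = -0.335922 + (-0.335922 − 0.394882)/3 = -0.579523
T_{2}^{(1)} = -0.467268 + (-0.467268 − (-0.335922))/3 = -0.511050
T_{2}^{(2)} = -0.511050 + (-0.511050 − (-0.579523))/15 = -0.506485

-0.5065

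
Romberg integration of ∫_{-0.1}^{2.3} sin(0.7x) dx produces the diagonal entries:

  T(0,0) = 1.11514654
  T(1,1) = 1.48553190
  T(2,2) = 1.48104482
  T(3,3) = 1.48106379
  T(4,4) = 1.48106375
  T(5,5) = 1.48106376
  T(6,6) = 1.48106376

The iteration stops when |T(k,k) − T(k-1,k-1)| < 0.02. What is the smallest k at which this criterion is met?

|T(1,1) − T(0,0)| = 0.37038536 ≥ 0.02
|T(2,2) − T(1,1)| = 0.00448708 < 0.02

k = 2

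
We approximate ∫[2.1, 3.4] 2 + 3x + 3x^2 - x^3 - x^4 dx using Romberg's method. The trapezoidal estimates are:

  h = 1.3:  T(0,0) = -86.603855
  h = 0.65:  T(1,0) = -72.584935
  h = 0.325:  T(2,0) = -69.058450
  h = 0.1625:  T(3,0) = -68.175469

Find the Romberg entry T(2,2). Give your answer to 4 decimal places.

-67.8810

Richardson extrapolation on the trapezoidal column (denominator 4−1=3):
T(1,1) = (4·(-72.584935) − (-86.603855)) / 3 = -67.911962
T(2,1) = -69.058450 + (-69.058450 − (-72.584935))/3 = -67.882955
T(2,2) = (16·(-67.882955) − (-67.911962)) / 15 = -67.881021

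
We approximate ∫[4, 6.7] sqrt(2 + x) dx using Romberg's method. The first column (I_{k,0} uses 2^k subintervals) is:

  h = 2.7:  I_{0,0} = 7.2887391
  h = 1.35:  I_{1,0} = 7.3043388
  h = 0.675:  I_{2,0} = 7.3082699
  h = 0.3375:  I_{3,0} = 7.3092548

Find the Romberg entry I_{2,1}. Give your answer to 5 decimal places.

Richardson extrapolation on the trapezoidal column (denominator 4−1=3):
I_{2,1} = 7.3082699 + (7.3082699 − 7.3043388)/3 = 7.3095803

7.30958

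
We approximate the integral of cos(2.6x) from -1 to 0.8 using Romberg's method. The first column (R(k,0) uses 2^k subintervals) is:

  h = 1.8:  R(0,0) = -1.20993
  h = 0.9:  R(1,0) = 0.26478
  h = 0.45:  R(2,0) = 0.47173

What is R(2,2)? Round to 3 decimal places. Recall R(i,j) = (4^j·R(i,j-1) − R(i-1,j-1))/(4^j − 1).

R(1,1) = (4·0.26478 − (-1.20993)) / 3 = 0.75635
R(2,1) = 0.47173 + (0.47173 − 0.26478)/3 = 0.54071
R(2,2) = (16·0.54071 − 0.75635) / 15 = 0.52633
(Column j=1 coincides with Simpson's rule on the same nodes.)

0.526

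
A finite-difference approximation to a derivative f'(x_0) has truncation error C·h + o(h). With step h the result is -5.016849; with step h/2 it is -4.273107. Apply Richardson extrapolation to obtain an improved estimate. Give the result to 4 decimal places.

Extrapolated value = (2·A(h/2) − A(h)) / (2 − 1)
= (2·(-4.273107) − (-5.016849)) / 1
= -3.529365 / 1 = -3.529365

-3.5294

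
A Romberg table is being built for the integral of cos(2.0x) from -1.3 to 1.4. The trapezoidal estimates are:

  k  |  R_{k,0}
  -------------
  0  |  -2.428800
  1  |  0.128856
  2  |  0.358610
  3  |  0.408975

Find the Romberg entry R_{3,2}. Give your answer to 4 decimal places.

0.4251

Richardson extrapolation on the trapezoidal column (denominator 4−1=3):
R_{2,1} = 0.358610 + (0.358610 − 0.128856)/3 = 0.435195
R_{3,1} = (4·0.408975 − 0.358610) / 3 = 0.425763
R_{3,2} = (16·0.425763 − 0.435195) / 15 = 0.425134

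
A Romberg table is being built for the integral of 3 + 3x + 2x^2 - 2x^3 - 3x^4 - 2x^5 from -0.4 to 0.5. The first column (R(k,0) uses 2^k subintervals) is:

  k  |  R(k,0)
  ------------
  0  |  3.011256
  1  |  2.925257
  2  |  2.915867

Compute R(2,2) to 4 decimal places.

Richardson extrapolation on the trapezoidal column (denominator 4−1=3):
R(1,1) = (4·2.925257 − 3.011256) / 3 = 2.896591
R(2,1) = 2.915867 + (2.915867 − 2.925257)/3 = 2.912737
R(2,2) = 2.912737 + (2.912737 − 2.896591)/15 = 2.913813

2.9138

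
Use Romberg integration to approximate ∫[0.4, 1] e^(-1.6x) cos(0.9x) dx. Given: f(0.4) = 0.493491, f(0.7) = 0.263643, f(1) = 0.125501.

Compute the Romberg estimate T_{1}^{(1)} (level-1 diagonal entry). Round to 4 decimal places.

T_{0}^{(0)} (trapezoid, 1 panel, h=0.6000): 0.185698
T_{1}^{(0)} (trapezoid, 2 panels, h=0.3000): 0.171942
T_{1}^{(1)} = 0.171942 + (0.171942 − 0.185698)/3 = 0.167357

0.1674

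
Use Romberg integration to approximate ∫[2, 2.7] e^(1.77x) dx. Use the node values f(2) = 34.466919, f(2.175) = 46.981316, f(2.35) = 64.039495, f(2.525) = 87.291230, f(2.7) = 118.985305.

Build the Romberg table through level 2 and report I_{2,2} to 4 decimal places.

I_{0,0} (trapezoid, 1 panel, h=0.7000): 53.708278
I_{1,0} (trapezoid, 2 panels, h=0.3500): 49.267962
I_{2,0} (trapezoid, 4 panels, h=0.1750): 48.131677
I_{1,1} = 49.267962 + (49.267962 − 53.708278)/3 = 47.787857
I_{2,1} = 48.131677 + (48.131677 − 49.267962)/3 = 47.752915
I_{2,2} = 47.752915 + (47.752915 − 47.787857)/15 = 47.750586

47.7506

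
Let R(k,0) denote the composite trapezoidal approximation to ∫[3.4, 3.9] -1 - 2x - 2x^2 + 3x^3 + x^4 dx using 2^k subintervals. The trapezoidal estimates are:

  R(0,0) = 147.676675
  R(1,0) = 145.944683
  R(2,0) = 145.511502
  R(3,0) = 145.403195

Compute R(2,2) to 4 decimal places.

Richardson extrapolation on the trapezoidal column (denominator 4−1=3):
R(1,1) = 145.944683 + (145.944683 − 147.676675)/3 = 145.367352
R(2,1) = (4·145.511502 − 145.944683) / 3 = 145.367108
R(2,2) = (16·145.367108 − 145.367352) / 15 = 145.367092

145.3671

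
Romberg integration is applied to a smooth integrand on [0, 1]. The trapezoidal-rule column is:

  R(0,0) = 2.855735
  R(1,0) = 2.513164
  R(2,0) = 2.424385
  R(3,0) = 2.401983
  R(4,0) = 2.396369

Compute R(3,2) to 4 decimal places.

2.3945

R(2,1) = (4·2.424385 − 2.513164) / 3 = 2.394792
R(3,1) = (4·2.401983 − 2.424385) / 3 = 2.394516
R(3,2) = (16·2.394516 − 2.394792) / 15 = 2.394498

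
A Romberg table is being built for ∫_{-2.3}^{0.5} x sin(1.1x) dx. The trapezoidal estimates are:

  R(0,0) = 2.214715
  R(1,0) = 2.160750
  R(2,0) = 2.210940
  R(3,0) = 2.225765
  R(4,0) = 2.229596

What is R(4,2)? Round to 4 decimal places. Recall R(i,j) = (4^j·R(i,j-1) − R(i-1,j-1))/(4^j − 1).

2.2309

R(3,1) = 2.225765 + (2.225765 − 2.210940)/3 = 2.230707
R(4,1) = 2.229596 + (2.229596 − 2.225765)/3 = 2.230873
R(4,2) = (16·2.230873 − 2.230707) / 15 = 2.230884
(Column j=1 coincides with Simpson's rule on the same nodes.)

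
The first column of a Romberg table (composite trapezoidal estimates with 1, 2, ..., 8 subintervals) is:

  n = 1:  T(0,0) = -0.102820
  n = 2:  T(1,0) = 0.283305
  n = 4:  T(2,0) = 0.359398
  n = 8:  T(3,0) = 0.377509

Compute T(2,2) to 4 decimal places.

0.3829

T(1,1) = (4·0.283305 − (-0.102820)) / 3 = 0.412013
T(2,1) = 0.359398 + (0.359398 − 0.283305)/3 = 0.384762
T(2,2) = 0.384762 + (0.384762 − 0.412013)/15 = 0.382945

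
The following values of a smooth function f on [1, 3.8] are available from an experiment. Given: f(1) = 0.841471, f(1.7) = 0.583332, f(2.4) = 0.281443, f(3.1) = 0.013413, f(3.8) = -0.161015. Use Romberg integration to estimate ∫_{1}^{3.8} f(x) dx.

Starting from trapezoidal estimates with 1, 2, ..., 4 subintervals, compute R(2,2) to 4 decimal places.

0.8474

R(0,0) (trapezoid, 1 panel, h=2.8000): 0.952638
R(1,0) (trapezoid, 2 panels, h=1.4000): 0.870339
R(2,0) (trapezoid, 4 panels, h=0.7000): 0.852891
R(1,1) = 0.870339 + (0.870339 − 0.952638)/3 = 0.842906
R(2,1) = 0.852891 + (0.852891 − 0.870339)/3 = 0.847075
R(2,2) = 0.847075 + (0.847075 − 0.842906)/15 = 0.847353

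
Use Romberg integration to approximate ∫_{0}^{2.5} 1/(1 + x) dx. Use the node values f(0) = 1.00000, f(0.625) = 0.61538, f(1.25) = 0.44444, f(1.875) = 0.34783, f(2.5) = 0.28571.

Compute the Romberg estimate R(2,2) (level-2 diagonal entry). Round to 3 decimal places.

R(0,0) (trapezoid, 1 panel, h=2.5000): 1.60714
R(1,0) (trapezoid, 2 panels, h=1.2500): 1.35912
R(2,0) (trapezoid, 4 panels, h=0.6250): 1.28157
R(1,1) = 1.35912 + (1.35912 − 1.60714)/3 = 1.27645
R(2,1) = 1.28157 + (1.28157 − 1.35912)/3 = 1.25572
R(2,2) = 1.25572 + (1.25572 − 1.27645)/15 = 1.25434

1.254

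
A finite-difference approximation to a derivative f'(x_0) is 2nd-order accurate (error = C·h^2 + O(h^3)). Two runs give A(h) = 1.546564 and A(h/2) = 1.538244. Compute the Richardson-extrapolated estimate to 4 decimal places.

Extrapolated value = (4·A(h/2) − A(h)) / (4 − 1)
= (4·1.538244 − 1.546564) / 3
= 4.606412 / 3 = 1.535471

1.5355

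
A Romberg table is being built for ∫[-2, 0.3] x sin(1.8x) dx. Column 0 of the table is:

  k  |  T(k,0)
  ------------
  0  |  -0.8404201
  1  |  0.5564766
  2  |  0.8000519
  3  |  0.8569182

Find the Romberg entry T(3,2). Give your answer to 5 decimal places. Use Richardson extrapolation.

T(2,1) = 0.8000519 + (0.8000519 − 0.5564766)/3 = 0.8812437
T(3,1) = 0.8569182 + (0.8569182 − 0.8000519)/3 = 0.8758736
T(3,2) = 0.8758736 + (0.8758736 − 0.8812437)/15 = 0.8755156

0.87552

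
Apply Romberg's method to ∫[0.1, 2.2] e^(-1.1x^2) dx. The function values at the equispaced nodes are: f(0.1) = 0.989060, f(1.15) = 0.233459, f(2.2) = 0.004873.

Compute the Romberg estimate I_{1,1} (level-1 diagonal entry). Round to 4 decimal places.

0.6747

I_{0,0} (trapezoid, 1 panel, h=2.1000): 1.043630
I_{1,0} (trapezoid, 2 panels, h=1.0500): 0.766947
I_{1,1} = 0.766947 + (0.766947 − 1.043630)/3 = 0.674719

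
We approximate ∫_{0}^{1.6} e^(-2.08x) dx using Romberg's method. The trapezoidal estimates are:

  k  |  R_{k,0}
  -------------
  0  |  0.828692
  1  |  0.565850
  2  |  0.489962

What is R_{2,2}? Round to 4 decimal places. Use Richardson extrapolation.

0.4638

Richardson extrapolation on the trapezoidal column (denominator 4−1=3):
R_{1,1} = 0.565850 + (0.565850 − 0.828692)/3 = 0.478236
R_{2,1} = 0.489962 + (0.489962 − 0.565850)/3 = 0.464666
R_{2,2} = 0.464666 + (0.464666 − 0.478236)/15 = 0.463761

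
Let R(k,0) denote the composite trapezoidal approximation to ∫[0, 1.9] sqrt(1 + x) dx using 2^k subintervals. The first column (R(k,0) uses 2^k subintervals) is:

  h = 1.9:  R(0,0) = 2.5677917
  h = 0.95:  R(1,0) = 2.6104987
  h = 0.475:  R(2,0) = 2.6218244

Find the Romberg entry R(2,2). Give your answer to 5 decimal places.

2.62566

Richardson extrapolation on the trapezoidal column (denominator 4−1=3):
R(1,1) = 2.6104987 + (2.6104987 − 2.5677917)/3 = 2.6247344
R(2,1) = (4·2.6218244 − 2.6104987) / 3 = 2.6255996
R(2,2) = 2.6255996 + (2.6255996 − 2.6247344)/15 = 2.6256573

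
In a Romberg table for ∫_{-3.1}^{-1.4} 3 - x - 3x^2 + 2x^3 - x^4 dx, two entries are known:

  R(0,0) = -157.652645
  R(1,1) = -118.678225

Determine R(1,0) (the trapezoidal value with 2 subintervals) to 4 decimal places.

From R(1,1) = (4·R(1,0) − R(0,0))/3, solve for R(1,0):
4·R(1,0) = 3·(-118.678225) + (-157.652645) = -513.687320
R(1,0) = -128.421830

-128.4218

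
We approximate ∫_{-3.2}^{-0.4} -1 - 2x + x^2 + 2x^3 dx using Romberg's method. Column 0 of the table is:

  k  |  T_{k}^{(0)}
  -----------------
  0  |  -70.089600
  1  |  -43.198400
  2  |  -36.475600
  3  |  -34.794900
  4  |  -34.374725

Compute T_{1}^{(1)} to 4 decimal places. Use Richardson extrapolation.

T_{1}^{(1)} = -43.198400 + (-43.198400 − (-70.089600))/3 = -34.234667

-34.2347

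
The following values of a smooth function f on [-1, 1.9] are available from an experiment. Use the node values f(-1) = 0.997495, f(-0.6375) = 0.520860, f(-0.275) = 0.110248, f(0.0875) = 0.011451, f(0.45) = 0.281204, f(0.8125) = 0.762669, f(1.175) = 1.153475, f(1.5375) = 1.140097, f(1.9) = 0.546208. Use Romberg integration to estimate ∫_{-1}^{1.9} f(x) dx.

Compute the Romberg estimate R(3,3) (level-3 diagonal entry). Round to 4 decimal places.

R(0,0) (trapezoid, 1 panel, h=2.9000): 2.238369
R(1,0) (trapezoid, 2 panels, h=1.4500): 1.526930
R(2,0) (trapezoid, 4 panels, h=0.7250): 1.679664
R(3,0) (trapezoid, 8 panels, h=0.3625): 1.722548
R(1,1) = 1.526930 + (1.526930 − 2.238369)/3 = 1.289784
R(2,1) = 1.679664 + (1.679664 − 1.526930)/3 = 1.730575
R(3,1) = 1.722548 + (1.722548 − 1.679664)/3 = 1.736843
R(2,2) = 1.730575 + (1.730575 − 1.289784)/15 = 1.759961
R(3,2) = 1.736843 + (1.736843 − 1.730575)/15 = 1.737261
R(3,3) = 1.737261 + (1.737261 − 1.759961)/63 = 1.736901

1.7369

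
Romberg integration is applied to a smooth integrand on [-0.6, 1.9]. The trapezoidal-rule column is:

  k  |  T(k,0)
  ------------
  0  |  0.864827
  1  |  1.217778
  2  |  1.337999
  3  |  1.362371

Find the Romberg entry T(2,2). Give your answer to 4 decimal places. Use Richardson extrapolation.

1.3809

Richardson extrapolation on the trapezoidal column (denominator 4−1=3):
T(1,1) = 1.217778 + (1.217778 − 0.864827)/3 = 1.335428
T(2,1) = 1.337999 + (1.337999 − 1.217778)/3 = 1.378073
T(2,2) = 1.378073 + (1.378073 − 1.335428)/15 = 1.380916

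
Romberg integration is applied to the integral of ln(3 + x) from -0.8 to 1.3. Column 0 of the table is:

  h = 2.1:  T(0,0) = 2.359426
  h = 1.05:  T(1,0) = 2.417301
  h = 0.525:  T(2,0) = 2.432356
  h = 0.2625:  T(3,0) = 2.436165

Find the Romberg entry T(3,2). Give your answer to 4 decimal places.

Richardson extrapolation on the trapezoidal column (denominator 4−1=3):
T(2,1) = (4·2.432356 − 2.417301) / 3 = 2.437374
T(3,1) = 2.436165 + (2.436165 − 2.432356)/3 = 2.437435
T(3,2) = (16·2.437435 − 2.437374) / 15 = 2.437439

2.4374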